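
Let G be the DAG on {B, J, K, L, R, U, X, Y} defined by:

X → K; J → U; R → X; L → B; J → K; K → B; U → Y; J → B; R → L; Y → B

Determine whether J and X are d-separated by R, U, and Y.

Enumerating the 6 paths from J to X and testing each for blocking by {R, U, Y}:
Path 1: J → U → Y → B ← L ← R → X
  U is a chain here and U is conditioned on, so the path is blocked at U.
Path 2: J → U → Y → B ← K ← X
  U is a chain here and U is conditioned on, so the path is blocked at U.
Path 3: J → K ← X
  K is a collider here and neither K nor any of its descendants is conditioned on, so the collider stays closed — the path is blocked at K.
Path 4: J → K → B ← L ← R → X
  B is a collider here and neither B nor any of its descendants is conditioned on, so the collider stays closed — the path is blocked at B.
Path 5: J → B ← L ← R → X
  B is a collider here and neither B nor any of its descendants is conditioned on, so the collider stays closed — the path is blocked at B.
Path 6: J → B ← K ← X
  B is a collider here and neither B nor any of its descendants is conditioned on, so the collider stays closed — the path is blocked at B.
Since every path is blocked, d-separation holds.

Yes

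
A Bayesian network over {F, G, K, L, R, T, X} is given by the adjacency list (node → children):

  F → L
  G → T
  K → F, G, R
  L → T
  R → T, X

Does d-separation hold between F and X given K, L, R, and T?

We examine all 4 paths between F and X:
  1. F ← K → R → X — K:fork[blocks]; R:chain[blocks] ⇒ blocked
  2. F ← K → G → T ← R → X — K:fork[blocks]; G:chain[open]; T:collider[open]; R:fork[blocks] ⇒ blocked
  3. F → L → T ← R → X — L:chain[blocks]; T:collider[open]; R:fork[blocks] ⇒ blocked
  4. F → L → T ← G ← K → R → X — L:chain[blocks]; T:collider[open]; G:chain[open]; K:fork[blocks]; R:chain[blocks] ⇒ blocked
All paths are blocked; F ⊥ X | {K, L, R, T} holds.

Yes — F and X are d-separated given {K, L, R, T}.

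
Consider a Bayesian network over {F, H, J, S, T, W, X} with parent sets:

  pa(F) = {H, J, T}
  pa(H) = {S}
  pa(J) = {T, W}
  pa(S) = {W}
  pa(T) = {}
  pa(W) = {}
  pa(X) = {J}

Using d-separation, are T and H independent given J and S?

There are 4 undirected paths between T and H; checking each against the conditioning set {J, S}:
  1. T → F ← H — F:collider[blocks] ⇒ blocked
  2. T → F ← J ← W → S → H — F:collider[blocks]; J:chain[blocks]; W:fork[open]; S:chain[blocks] ⇒ blocked
  3. T → J → F ← H — J:chain[blocks]; F:collider[blocks] ⇒ blocked
  4. T → J ← W → S → H — J:collider[open]; W:fork[open]; S:chain[blocks] ⇒ blocked
Since every path is blocked, d-separation holds.

Yes — T and H are d-separated given {J, S}.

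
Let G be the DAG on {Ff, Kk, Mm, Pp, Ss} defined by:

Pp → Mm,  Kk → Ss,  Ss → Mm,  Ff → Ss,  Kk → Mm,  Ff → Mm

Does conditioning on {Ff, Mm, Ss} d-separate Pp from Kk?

We examine all 3 paths between Pp and Kk:
  1. Pp → Mm ← Ff → Ss ← Kk — Mm:collider[open]; Ff:fork[blocks]; Ss:collider[open] ⇒ blocked
  2. Pp → Mm ← Kk — Mm:collider[open] ⇒ active
  3. Pp → Mm ← Ss ← Kk — Mm:collider[open]; Ss:chain[blocks] ⇒ blocked
Because an active path exists, Pp and Kk are not d-separated.

No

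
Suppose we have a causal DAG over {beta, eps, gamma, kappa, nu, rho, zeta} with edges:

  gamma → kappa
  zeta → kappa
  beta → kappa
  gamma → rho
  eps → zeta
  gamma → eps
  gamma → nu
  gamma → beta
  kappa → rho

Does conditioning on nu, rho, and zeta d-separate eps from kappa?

No

There are 4 undirected paths between eps and kappa; checking each against the conditioning set {nu, rho, zeta}:
  1. eps → zeta → kappa — zeta:chain[blocks] ⇒ blocked
  2. eps ← gamma → rho ← kappa — gamma:fork[open]; rho:collider[open] ⇒ active
  3. eps ← gamma → kappa — gamma:fork[open] ⇒ active
  4. eps ← gamma → beta → kappa — gamma:fork[open]; beta:chain[open] ⇒ active
Since the path eps ← gamma → rho ← kappa is active, eps and kappa are not d-separated given {nu, rho, zeta}.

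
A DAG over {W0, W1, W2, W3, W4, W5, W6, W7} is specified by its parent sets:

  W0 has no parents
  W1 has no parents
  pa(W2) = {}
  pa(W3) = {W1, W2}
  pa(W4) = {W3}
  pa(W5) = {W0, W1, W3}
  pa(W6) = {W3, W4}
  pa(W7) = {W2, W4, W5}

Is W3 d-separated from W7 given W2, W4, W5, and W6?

There are 5 undirected paths between W3 and W7; checking each against the conditioning set {W2, W4, W5, W6}:
Path 1: W3 → W6 ← W4 → W7
  W4 is a fork here and W4 is conditioned on, so the path is blocked at W4.
Path 2: W3 → W4 → W7
  W4 is a chain here and W4 is conditioned on, so the path is blocked at W4.
Path 3: W3 ← W2 → W7
  W2 is a fork here and W2 is conditioned on, so the path is blocked at W2.
Path 4: W3 ← W1 → W5 → W7
  W5 is a chain here and W5 is conditioned on, so the path is blocked at W5.
Path 5: W3 → W5 → W7
  W5 is a chain here and W5 is conditioned on, so the path is blocked at W5.
Every path is blocked, so W3 and W7 are d-separated given {W2, W4, W5, W6}.

Yes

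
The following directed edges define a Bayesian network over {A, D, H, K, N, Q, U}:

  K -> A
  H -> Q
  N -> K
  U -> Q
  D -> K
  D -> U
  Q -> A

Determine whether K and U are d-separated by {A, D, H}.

No — K and U are not d-separated given {A, D, H}.

There are 2 undirected paths between K and U; checking each against the conditioning set {A, D, H}:
  1. K ← D → U — D:fork[blocks] ⇒ blocked
  2. K → A ← Q ← U — A:collider[open]; Q:chain[open] ⇒ active
Because an active path exists, K and U are not d-separated.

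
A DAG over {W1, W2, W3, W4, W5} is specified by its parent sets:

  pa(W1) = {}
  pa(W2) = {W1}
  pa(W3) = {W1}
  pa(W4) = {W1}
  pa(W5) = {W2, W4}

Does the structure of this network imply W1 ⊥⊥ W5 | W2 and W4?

Yes

We examine all 2 paths between W1 and W5:
  1. W1 → W4 → W5 — W4:chain[blocks] ⇒ blocked
  2. W1 → W2 → W5 — W2:chain[blocks] ⇒ blocked
Every path is blocked, so W1 and W5 are d-separated given {W2, W4}.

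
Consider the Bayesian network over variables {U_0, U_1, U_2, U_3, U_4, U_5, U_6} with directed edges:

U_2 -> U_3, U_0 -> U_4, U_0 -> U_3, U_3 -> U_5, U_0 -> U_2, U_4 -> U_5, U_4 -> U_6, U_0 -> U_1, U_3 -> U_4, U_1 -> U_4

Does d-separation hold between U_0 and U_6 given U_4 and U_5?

Enumerating the 6 paths from U_0 to U_6 and testing each for blocking by {U_4, U_5}:
Path 1: U_0 → U_2 → U_3 → U_5 ← U_4 → U_6
  U_4 is a fork here and U_4 is conditioned on, so the path is blocked at U_4.
Path 2: U_0 → U_2 → U_3 → U_4 → U_6
  U_4 is a chain here and U_4 is conditioned on, so the path is blocked at U_4.
Path 3: U_0 → U_1 → U_4 → U_6
  U_4 is a chain here and U_4 is conditioned on, so the path is blocked at U_4.
Path 4: U_0 → U_4 → U_6
  U_4 is a chain here and U_4 is conditioned on, so the path is blocked at U_4.
Path 5: U_0 → U_3 → U_5 ← U_4 → U_6
  U_4 is a fork here and U_4 is conditioned on, so the path is blocked at U_4.
Path 6: U_0 → U_3 → U_4 → U_6
  U_4 is a chain here and U_4 is conditioned on, so the path is blocked at U_4.
All paths are blocked; U_0 ⊥ U_6 | {U_4, U_5} holds.

Yes — U_0 and U_6 are d-separated given {U_4, U_5}.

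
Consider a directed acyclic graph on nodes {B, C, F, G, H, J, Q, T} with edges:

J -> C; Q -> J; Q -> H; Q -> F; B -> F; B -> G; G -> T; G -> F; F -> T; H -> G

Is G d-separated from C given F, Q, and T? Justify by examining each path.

4 paths connect G and C; each must be blocked for d-separation to hold:
Path 1: G → F ← Q → J → C
  Q is a fork here and Q is conditioned on, so the path is blocked at Q.
Path 2: G ← H ← Q → J → C
  Q is a fork here and Q is conditioned on, so the path is blocked at Q.
Path 3: G ← B → F ← Q → J → C
  Q is a fork here and Q is conditioned on, so the path is blocked at Q.
Path 4: G → T ← F ← Q → J → C
  F is a chain here and F is conditioned on, so the path is blocked at F.
Since every path is blocked, d-separation holds.

Yes — G and C are d-separated given {F, Q, T}.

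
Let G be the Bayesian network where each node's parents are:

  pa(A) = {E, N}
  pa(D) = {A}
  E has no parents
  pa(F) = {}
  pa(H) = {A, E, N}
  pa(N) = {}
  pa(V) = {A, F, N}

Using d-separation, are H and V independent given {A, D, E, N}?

Yes

There are 6 undirected paths between H and V; checking each against the conditioning set {A, D, E, N}:
Path 1: H ← A → V
  A is a fork here and A is conditioned on, so the path is blocked at A.
Path 2: H ← A ← N → V
  A is a chain here and A is conditioned on, so the path is blocked at A.
Path 3: H ← N → V
  N is a fork here and N is conditioned on, so the path is blocked at N.
Path 4: H ← N → A → V
  N is a fork here and N is conditioned on, so the path is blocked at N.
Path 5: H ← E → A → V
  E is a fork here and E is conditioned on, so the path is blocked at E.
Path 6: H ← E → A ← N → V
  E is a fork here and E is conditioned on, so the path is blocked at E.
Every path is blocked, so H and V are d-separated given {A, D, E, N}.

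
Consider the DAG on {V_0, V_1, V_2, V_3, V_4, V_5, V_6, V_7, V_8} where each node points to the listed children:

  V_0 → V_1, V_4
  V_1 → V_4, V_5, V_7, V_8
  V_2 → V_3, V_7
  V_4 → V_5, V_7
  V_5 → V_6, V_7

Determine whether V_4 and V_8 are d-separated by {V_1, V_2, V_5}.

Yes — V_4 and V_8 are d-separated given {V_1, V_2, V_5}.

6 paths connect V_4 and V_8; each must be blocked for d-separation to hold:
Path 1: V_4 → V_7 ← V_5 ← V_1 → V_8
  V_7 is a collider here and neither V_7 nor any of its descendants is conditioned on, so the collider stays closed — the path is blocked at V_7.
Path 2: V_4 → V_7 ← V_1 → V_8
  V_7 is a collider here and neither V_7 nor any of its descendants is conditioned on, so the collider stays closed — the path is blocked at V_7.
Path 3: V_4 → V_5 → V_7 ← V_1 → V_8
  V_5 is a chain here and V_5 is conditioned on, so the path is blocked at V_5.
Path 4: V_4 → V_5 ← V_1 → V_8
  V_1 is a fork here and V_1 is conditioned on, so the path is blocked at V_1.
Path 5: V_4 ← V_1 → V_8
  V_1 is a fork here and V_1 is conditioned on, so the path is blocked at V_1.
Path 6: V_4 ← V_0 → V_1 → V_8
  V_1 is a chain here and V_1 is conditioned on, so the path is blocked at V_1.
All paths are blocked; V_4 ⊥ V_8 | {V_1, V_2, V_5} holds.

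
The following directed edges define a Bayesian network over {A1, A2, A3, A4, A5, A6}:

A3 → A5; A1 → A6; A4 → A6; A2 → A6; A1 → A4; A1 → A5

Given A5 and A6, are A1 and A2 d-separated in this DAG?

No — A1 and A2 are not d-separated given {A5, A6}.

There are 2 undirected paths between A1 and A2; checking each against the conditioning set {A5, A6}:
  1. A1 → A4 → A6 ← A2 — A4:chain[open]; A6:collider[open] ⇒ active
  2. A1 → A6 ← A2 — A6:collider[open] ⇒ active
Since the path A1 → A4 → A6 ← A2 is active, A1 and A2 are not d-separated given {A5, A6}.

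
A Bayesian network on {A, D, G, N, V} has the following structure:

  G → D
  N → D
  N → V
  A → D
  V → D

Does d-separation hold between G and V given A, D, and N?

There are 2 undirected paths between G and V; checking each against the conditioning set {A, D, N}:
  1. G → D ← V — D:collider[open] ⇒ active
  2. G → D ← N → V — D:collider[open]; N:fork[blocks] ⇒ blocked
Because an active path exists, G and V are not d-separated.

No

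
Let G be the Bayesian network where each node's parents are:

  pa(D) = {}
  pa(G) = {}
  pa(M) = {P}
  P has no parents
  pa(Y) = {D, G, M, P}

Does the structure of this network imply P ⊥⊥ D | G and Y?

No

Enumerating the 2 paths from P to D and testing each for blocking by {G, Y}:
Path 1: P → Y ← D
  Y is a collider and Y is conditioned on, which opens it — no node blocks this path, so it is active.
Path 2: P → M → Y ← D
  M is a chain and M is not conditioned on; Y is a collider and Y is conditioned on, which opens it — no node blocks this path, so it is active.
Because an active path exists, P and D are not d-separated.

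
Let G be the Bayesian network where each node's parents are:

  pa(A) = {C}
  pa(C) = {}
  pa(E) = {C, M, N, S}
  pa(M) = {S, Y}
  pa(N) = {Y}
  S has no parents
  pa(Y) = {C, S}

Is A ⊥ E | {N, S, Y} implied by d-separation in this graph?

No — A and E are not d-separated given {N, S, Y}.

There are 6 undirected paths between A and E; checking each against the conditioning set {N, S, Y}:
Path 1: A ← C → Y → M → E
  Y is a chain here and Y is conditioned on, so the path is blocked at Y.
Path 2: A ← C → Y → M ← S → E
  Y is a chain here and Y is conditioned on, so the path is blocked at Y.
Path 3: A ← C → Y ← S → E
  S is a fork here and S is conditioned on, so the path is blocked at S.
Path 4: A ← C → Y ← S → M → E
  S is a fork here and S is conditioned on, so the path is blocked at S.
Path 5: A ← C → Y → N → E
  Y is a chain here and Y is conditioned on, so the path is blocked at Y.
Path 6: A ← C → E
  C is a fork and C is not conditioned on — no node blocks this path, so it is active.
Since the path A ← C → E is active, A and E are not d-separated given {N, S, Y}.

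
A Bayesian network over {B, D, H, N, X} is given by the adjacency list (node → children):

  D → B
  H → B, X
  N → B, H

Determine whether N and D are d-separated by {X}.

We examine all 2 paths between N and D:
  1. N → H → B ← D — H:chain[open]; B:collider[blocks] ⇒ blocked
  2. N → B ← D — B:collider[blocks] ⇒ blocked
Every path is blocked, so N and D are d-separated given {X}.

Yes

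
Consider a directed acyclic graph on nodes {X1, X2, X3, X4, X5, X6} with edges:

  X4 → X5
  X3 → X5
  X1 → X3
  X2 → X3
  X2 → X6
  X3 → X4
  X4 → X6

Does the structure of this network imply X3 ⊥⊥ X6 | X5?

There are 3 undirected paths between X3 and X6; checking each against the conditioning set {X5}:
  1. X3 → X5 ← X4 → X6 — X5:collider[open]; X4:fork[open] ⇒ active
  2. X3 ← X2 → X6 — X2:fork[open] ⇒ active
  3. X3 → X4 → X6 — X4:chain[open] ⇒ active
At least one path is unblocked, so d-separation fails.

No — X3 and X6 are not d-separated given {X5}.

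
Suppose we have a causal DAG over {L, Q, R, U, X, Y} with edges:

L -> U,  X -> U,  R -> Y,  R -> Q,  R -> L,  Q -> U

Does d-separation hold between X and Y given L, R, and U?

Enumerating the 2 paths from X to Y and testing each for blocking by {L, R, U}:
Path 1: X → U ← L ← R → Y
  L is a chain here and L is conditioned on, so the path is blocked at L.
Path 2: X → U ← Q ← R → Y
  R is a fork here and R is conditioned on, so the path is blocked at R.
All paths are blocked; X ⊥ Y | {L, R, U} holds.

Yes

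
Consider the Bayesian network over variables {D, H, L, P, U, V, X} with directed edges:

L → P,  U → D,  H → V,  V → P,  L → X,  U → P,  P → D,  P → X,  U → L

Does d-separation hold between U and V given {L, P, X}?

There are 4 undirected paths between U and V; checking each against the conditioning set {L, P, X}:
  1. U → P ← V — P:collider[open] ⇒ active
  2. U → D ← P ← V — D:collider[blocks]; P:chain[blocks] ⇒ blocked
  3. U → L → P ← V — L:chain[blocks]; P:collider[open] ⇒ blocked
  4. U → L → X ← P ← V — L:chain[blocks]; X:collider[open]; P:chain[blocks] ⇒ blocked
Since the path U → P ← V is active, U and V are not d-separated given {L, P, X}.

No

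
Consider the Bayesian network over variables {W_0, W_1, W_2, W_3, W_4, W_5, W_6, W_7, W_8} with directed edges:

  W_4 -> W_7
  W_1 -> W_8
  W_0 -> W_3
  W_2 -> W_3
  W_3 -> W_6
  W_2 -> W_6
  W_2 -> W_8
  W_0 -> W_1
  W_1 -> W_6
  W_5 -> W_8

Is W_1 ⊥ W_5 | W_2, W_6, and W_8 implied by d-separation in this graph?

No

There are 5 undirected paths between W_1 and W_5; checking each against the conditioning set {W_2, W_6, W_8}:
Path 1: W_1 → W_8 ← W_5
  W_8 is a collider and W_8 is conditioned on, which opens it — no node blocks this path, so it is active.
Path 2: W_1 ← W_0 → W_3 ← W_2 → W_8 ← W_5
  W_2 is a fork here and W_2 is conditioned on, so the path is blocked at W_2.
Path 3: W_1 ← W_0 → W_3 → W_6 ← W_2 → W_8 ← W_5
  W_2 is a fork here and W_2 is conditioned on, so the path is blocked at W_2.
Path 4: W_1 → W_6 ← W_2 → W_8 ← W_5
  W_2 is a fork here and W_2 is conditioned on, so the path is blocked at W_2.
Path 5: W_1 → W_6 ← W_3 ← W_2 → W_8 ← W_5
  W_2 is a fork here and W_2 is conditioned on, so the path is blocked at W_2.
At least one path is unblocked, so d-separation fails.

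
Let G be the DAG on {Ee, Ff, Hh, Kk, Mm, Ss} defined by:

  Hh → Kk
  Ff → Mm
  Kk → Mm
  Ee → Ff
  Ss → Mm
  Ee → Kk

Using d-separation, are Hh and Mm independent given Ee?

No — Hh and Mm are not d-separated given {Ee}.

2 paths connect Hh and Mm; each must be blocked for d-separation to hold:
Path 1: Hh → Kk ← Ee → Ff → Mm
  Kk is a collider here and neither Kk nor any of its descendants is conditioned on, so the collider stays closed — the path is blocked at Kk.
Path 2: Hh → Kk → Mm
  Kk is a chain and Kk is not conditioned on — no node blocks this path, so it is active.
Since the path Hh → Kk → Mm is active, Hh and Mm are not d-separated given {Ee}.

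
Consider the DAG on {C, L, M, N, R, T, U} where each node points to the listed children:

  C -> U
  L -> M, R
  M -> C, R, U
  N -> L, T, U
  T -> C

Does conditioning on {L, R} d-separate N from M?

Enumerating the 6 paths from N to M and testing each for blocking by {L, R}:
Path 1: N → T → C ← M
  C is a collider here and neither C nor any of its descendants is conditioned on, so the collider stays closed — the path is blocked at C.
Path 2: N → T → C → U ← M
  U is a collider here and neither U nor any of its descendants is conditioned on, so the collider stays closed — the path is blocked at U.
Path 3: N → U ← M
  U is a collider here and neither U nor any of its descendants is conditioned on, so the collider stays closed — the path is blocked at U.
Path 4: N → U ← C ← M
  U is a collider here and neither U nor any of its descendants is conditioned on, so the collider stays closed — the path is blocked at U.
Path 5: N → L → M
  L is a chain here and L is conditioned on, so the path is blocked at L.
Path 6: N → L → R ← M
  L is a chain here and L is conditioned on, so the path is blocked at L.
Every path is blocked, so N and M are d-separated given {L, R}.

Yes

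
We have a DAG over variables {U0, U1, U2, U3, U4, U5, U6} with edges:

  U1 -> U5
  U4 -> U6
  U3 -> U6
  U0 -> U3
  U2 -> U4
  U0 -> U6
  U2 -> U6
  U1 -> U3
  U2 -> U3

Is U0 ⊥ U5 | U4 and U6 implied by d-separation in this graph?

No — U0 and U5 are not d-separated given {U4, U6}.

We examine all 4 paths between U0 and U5:
  1. U0 → U3 ← U1 → U5 — U3:collider[open]; U1:fork[open] ⇒ active
  2. U0 → U6 ← U4 ← U2 → U3 ← U1 → U5 — U6:collider[open]; U4:chain[blocks]; U2:fork[open]; U3:collider[open]; U1:fork[open] ⇒ blocked
  3. U0 → U6 ← U2 → U3 ← U1 → U5 — U6:collider[open]; U2:fork[open]; U3:collider[open]; U1:fork[open] ⇒ active
  4. U0 → U6 ← U3 ← U1 → U5 — U6:collider[open]; U3:chain[open]; U1:fork[open] ⇒ active
At least one path is unblocked, so d-separation fails.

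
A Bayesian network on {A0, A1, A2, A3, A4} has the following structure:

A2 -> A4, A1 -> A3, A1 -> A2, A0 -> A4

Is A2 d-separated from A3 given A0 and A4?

No

The only undirected path from A2 to A3 is:
  1. A2 ← A1 → A3 — A1:fork[open] ⇒ active
Since the path A2 ← A1 → A3 is active, A2 and A3 are not d-separated given {A0, A4}.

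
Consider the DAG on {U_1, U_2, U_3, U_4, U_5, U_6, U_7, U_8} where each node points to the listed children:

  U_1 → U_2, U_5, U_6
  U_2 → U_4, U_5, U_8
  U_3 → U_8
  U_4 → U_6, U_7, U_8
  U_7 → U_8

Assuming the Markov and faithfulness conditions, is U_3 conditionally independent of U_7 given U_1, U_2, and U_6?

Yes — U_3 and U_7 are d-separated given {U_1, U_2, U_6}.

Enumerating the 5 paths from U_3 to U_7 and testing each for blocking by {U_1, U_2, U_6}:
Path 1: U_3 → U_8 ← U_4 → U_7
  U_8 is a collider here and neither U_8 nor any of its descendants is conditioned on, so the collider stays closed — the path is blocked at U_8.
Path 2: U_3 → U_8 ← U_2 → U_4 → U_7
  U_8 is a collider here and neither U_8 nor any of its descendants is conditioned on, so the collider stays closed — the path is blocked at U_8.
Path 3: U_3 → U_8 ← U_2 → U_5 ← U_1 → U_6 ← U_4 → U_7
  U_8 is a collider here and neither U_8 nor any of its descendants is conditioned on, so the collider stays closed — the path is blocked at U_8.
Path 4: U_3 → U_8 ← U_2 ← U_1 → U_6 ← U_4 → U_7
  U_8 is a collider here and neither U_8 nor any of its descendants is conditioned on, so the collider stays closed — the path is blocked at U_8.
Path 5: U_3 → U_8 ← U_7
  U_8 is a collider here and neither U_8 nor any of its descendants is conditioned on, so the collider stays closed — the path is blocked at U_8.
Since every path is blocked, d-separation holds.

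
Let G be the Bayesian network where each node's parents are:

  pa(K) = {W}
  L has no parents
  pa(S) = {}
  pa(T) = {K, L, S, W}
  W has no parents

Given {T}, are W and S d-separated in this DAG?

No

We examine all 2 paths between W and S:
  1. W → K → T ← S — K:chain[open]; T:collider[open] ⇒ active
  2. W → T ← S — T:collider[open] ⇒ active
Because an active path exists, W and S are not d-separated.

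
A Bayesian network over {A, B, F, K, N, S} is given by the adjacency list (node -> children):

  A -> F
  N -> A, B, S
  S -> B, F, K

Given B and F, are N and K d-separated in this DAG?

We examine all 3 paths between N and K:
Path 1: N → B ← S → K
  B is a collider and B is conditioned on, which opens it; S is a fork and S is not conditioned on — no node blocks this path, so it is active.
Path 2: N → S → K
  S is a chain and S is not conditioned on — no node blocks this path, so it is active.
Path 3: N → A → F ← S → K
  A is a chain and A is not conditioned on; F is a collider and F is conditioned on, which opens it; S is a fork and S is not conditioned on — no node blocks this path, so it is active.
Since the path N → B ← S → K is active, N and K are not d-separated given {B, F}.

No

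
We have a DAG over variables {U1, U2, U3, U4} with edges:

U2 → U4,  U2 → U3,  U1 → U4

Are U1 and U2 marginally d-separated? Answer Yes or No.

Yes — U1 and U2 are d-separated given ∅.

The only undirected path from U1 to U2 is:
Path 1: U1 → U4 ← U2
  U4 is a collider here and neither U4 nor any of its descendants is conditioned on, so the collider stays closed — the path is blocked at U4.
Every path is blocked, so U1 and U2 are d-separated given ∅.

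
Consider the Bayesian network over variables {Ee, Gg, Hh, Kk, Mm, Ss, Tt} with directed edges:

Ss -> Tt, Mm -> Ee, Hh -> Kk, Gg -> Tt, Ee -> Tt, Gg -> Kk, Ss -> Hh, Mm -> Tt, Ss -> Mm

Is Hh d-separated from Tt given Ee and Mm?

No

We examine all 4 paths between Hh and Tt:
Path 1: Hh → Kk ← Gg → Tt
  Kk is a collider here and neither Kk nor any of its descendants is conditioned on, so the collider stays closed — the path is blocked at Kk.
Path 2: Hh ← Ss → Tt
  Ss is a fork and Ss is not conditioned on — no node blocks this path, so it is active.
Path 3: Hh ← Ss → Mm → Ee → Tt
  Mm is a chain here and Mm is conditioned on, so the path is blocked at Mm.
Path 4: Hh ← Ss → Mm → Tt
  Mm is a chain here and Mm is conditioned on, so the path is blocked at Mm.
At least one path is unblocked, so d-separation fails.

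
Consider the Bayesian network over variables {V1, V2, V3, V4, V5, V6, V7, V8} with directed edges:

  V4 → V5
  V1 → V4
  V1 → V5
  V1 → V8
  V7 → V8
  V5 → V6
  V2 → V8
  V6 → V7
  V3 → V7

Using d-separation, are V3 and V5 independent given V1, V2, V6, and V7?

Yes — V3 and V5 are d-separated given {V1, V2, V6, V7}.

There are 3 undirected paths between V3 and V5; checking each against the conditioning set {V1, V2, V6, V7}:
  1. V3 → V7 ← V6 ← V5 — V7:collider[open]; V6:chain[blocks] ⇒ blocked
  2. V3 → V7 → V8 ← V1 → V4 → V5 — V7:chain[blocks]; V8:collider[blocks]; V1:fork[blocks]; V4:chain[open] ⇒ blocked
  3. V3 → V7 → V8 ← V1 → V5 — V7:chain[blocks]; V8:collider[blocks]; V1:fork[blocks] ⇒ blocked
Every path is blocked, so V3 and V5 are d-separated given {V1, V2, V6, V7}.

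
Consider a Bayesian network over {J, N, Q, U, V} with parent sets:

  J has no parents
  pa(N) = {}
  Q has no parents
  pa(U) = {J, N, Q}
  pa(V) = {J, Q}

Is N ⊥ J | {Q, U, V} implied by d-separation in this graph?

No

We examine all 2 paths between N and J:
Path 1: N → U ← Q → V ← J
  Q is a fork here and Q is conditioned on, so the path is blocked at Q.
Path 2: N → U ← J
  U is a collider and U is conditioned on, which opens it — no node blocks this path, so it is active.
Since the path N → U ← J is active, N and J are not d-separated given {Q, U, V}.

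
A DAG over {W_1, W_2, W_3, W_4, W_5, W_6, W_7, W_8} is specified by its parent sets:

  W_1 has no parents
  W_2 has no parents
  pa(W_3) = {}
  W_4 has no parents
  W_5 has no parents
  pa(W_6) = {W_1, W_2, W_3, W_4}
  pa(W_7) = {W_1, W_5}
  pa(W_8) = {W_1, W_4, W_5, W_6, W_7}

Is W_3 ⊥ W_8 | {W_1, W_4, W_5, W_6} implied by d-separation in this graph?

We examine all 5 paths between W_3 and W_8:
Path 1: W_3 → W_6 ← W_4 → W_8
  W_4 is a fork here and W_4 is conditioned on, so the path is blocked at W_4.
Path 2: W_3 → W_6 → W_8
  W_6 is a chain here and W_6 is conditioned on, so the path is blocked at W_6.
Path 3: W_3 → W_6 ← W_1 → W_7 → W_8
  W_1 is a fork here and W_1 is conditioned on, so the path is blocked at W_1.
Path 4: W_3 → W_6 ← W_1 → W_7 ← W_5 → W_8
  W_1 is a fork here and W_1 is conditioned on, so the path is blocked at W_1.
Path 5: W_3 → W_6 ← W_1 → W_8
  W_1 is a fork here and W_1 is conditioned on, so the path is blocked at W_1.
Every path is blocked, so W_3 and W_8 are d-separated given {W_1, W_4, W_5, W_6}.

Yes — W_3 and W_8 are d-separated given {W_1, W_4, W_5, W_6}.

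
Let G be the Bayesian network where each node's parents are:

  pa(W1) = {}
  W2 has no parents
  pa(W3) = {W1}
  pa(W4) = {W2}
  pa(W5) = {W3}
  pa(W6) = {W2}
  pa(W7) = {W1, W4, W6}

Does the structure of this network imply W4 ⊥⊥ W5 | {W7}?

No — W4 and W5 are not d-separated given {W7}.

There are 2 undirected paths between W4 and W5; checking each against the conditioning set {W7}:
Path 1: W4 → W7 ← W1 → W3 → W5
  W7 is a collider and W7 is conditioned on, which opens it; W1 is a fork and W1 is not conditioned on; W3 is a chain and W3 is not conditioned on — no node blocks this path, so it is active.
Path 2: W4 ← W2 → W6 → W7 ← W1 → W3 → W5
  W2 is a fork and W2 is not conditioned on; W6 is a chain and W6 is not conditioned on; W7 is a collider and W7 is conditioned on, which opens it; W1 is a fork and W1 is not conditioned on; W3 is a chain and W3 is not conditioned on — no node blocks this path, so it is active.
At least one path is unblocked, so d-separation fails.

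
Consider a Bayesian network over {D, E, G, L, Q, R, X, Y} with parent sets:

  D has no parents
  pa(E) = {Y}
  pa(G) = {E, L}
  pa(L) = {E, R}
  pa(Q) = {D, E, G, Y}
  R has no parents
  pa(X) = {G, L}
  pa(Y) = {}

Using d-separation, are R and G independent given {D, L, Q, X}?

No

Enumerating the 5 paths from R to G and testing each for blocking by {D, L, Q, X}:
Path 1: R → L → G
  L is a chain here and L is conditioned on, so the path is blocked at L.
Path 2: R → L → X ← G
  L is a chain here and L is conditioned on, so the path is blocked at L.
Path 3: R → L ← E → G
  L is a collider and L is conditioned on, which opens it; E is a fork and E is not conditioned on — no node blocks this path, so it is active.
Path 4: R → L ← E ← Y → Q ← G
  L is a collider and L is conditioned on, which opens it; E is a chain and E is not conditioned on; Y is a fork and Y is not conditioned on; Q is a collider and Q is conditioned on, which opens it — no node blocks this path, so it is active.
Path 5: R → L ← E → Q ← G
  L is a collider and L is conditioned on, which opens it; E is a fork and E is not conditioned on; Q is a collider and Q is conditioned on, which opens it — no node blocks this path, so it is active.
At least one path is unblocked, so d-separation fails.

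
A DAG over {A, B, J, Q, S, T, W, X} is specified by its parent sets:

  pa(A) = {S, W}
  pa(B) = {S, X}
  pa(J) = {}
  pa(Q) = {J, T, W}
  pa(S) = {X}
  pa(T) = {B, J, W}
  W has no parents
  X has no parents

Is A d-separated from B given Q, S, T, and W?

There are 5 undirected paths between A and B; checking each against the conditioning set {Q, S, T, W}:
  1. A ← S → B — S:fork[blocks] ⇒ blocked
  2. A ← S ← X → B — S:chain[blocks]; X:fork[open] ⇒ blocked
  3. A ← W → Q ← T ← B — W:fork[blocks]; Q:collider[open]; T:chain[blocks] ⇒ blocked
  4. A ← W → Q ← J → T ← B — W:fork[blocks]; Q:collider[open]; J:fork[open]; T:collider[open] ⇒ blocked
  5. A ← W → T ← B — W:fork[blocks]; T:collider[open] ⇒ blocked
Since every path is blocked, d-separation holds.

Yes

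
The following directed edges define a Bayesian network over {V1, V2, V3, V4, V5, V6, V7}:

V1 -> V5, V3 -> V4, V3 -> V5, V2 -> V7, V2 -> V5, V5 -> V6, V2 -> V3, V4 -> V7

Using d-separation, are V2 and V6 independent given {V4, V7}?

There are 3 undirected paths between V2 and V6; checking each against the conditioning set {V4, V7}:
Path 1: V2 → V3 → V5 → V6
  V3 is a chain and V3 is not conditioned on; V5 is a chain and V5 is not conditioned on — no node blocks this path, so it is active.
Path 2: V2 → V7 ← V4 ← V3 → V5 → V6
  V4 is a chain here and V4 is conditioned on, so the path is blocked at V4.
Path 3: V2 → V5 → V6
  V5 is a chain and V5 is not conditioned on — no node blocks this path, so it is active.
At least one path is unblocked, so d-separation fails.

No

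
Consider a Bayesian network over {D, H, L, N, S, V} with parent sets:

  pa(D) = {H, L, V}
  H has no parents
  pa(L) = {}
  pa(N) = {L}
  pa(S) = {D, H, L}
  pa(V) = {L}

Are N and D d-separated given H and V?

No

Enumerating the 4 paths from N to D and testing each for blocking by {H, V}:
  1. N ← L → V → D — L:fork[open]; V:chain[blocks] ⇒ blocked
  2. N ← L → S ← D — L:fork[open]; S:collider[blocks] ⇒ blocked
  3. N ← L → S ← H → D — L:fork[open]; S:collider[blocks]; H:fork[blocks] ⇒ blocked
  4. N ← L → D — L:fork[open] ⇒ active
Because an active path exists, N and D are not d-separated.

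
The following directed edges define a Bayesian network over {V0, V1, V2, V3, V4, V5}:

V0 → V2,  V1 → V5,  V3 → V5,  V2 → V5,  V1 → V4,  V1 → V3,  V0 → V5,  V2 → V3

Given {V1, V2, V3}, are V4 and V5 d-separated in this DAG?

Yes — V4 and V5 are d-separated given {V1, V2, V3}.

There are 4 undirected paths between V4 and V5; checking each against the conditioning set {V1, V2, V3}:
  1. V4 ← V1 → V3 ← V2 → V5 — V1:fork[blocks]; V3:collider[open]; V2:fork[blocks] ⇒ blocked
  2. V4 ← V1 → V3 ← V2 ← V0 → V5 — V1:fork[blocks]; V3:collider[open]; V2:chain[blocks]; V0:fork[open] ⇒ blocked
  3. V4 ← V1 → V3 → V5 — V1:fork[blocks]; V3:chain[blocks] ⇒ blocked
  4. V4 ← V1 → V5 — V1:fork[blocks] ⇒ blocked
Every path is blocked, so V4 and V5 are d-separated given {V1, V2, V3}.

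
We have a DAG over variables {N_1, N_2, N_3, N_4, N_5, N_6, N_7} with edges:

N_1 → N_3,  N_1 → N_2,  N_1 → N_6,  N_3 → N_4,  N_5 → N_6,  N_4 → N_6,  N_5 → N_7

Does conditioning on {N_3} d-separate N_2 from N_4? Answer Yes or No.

There are 2 undirected paths between N_2 and N_4; checking each against the conditioning set {N_3}:
  1. N_2 ← N_1 → N_3 → N_4 — N_1:fork[open]; N_3:chain[blocks] ⇒ blocked
  2. N_2 ← N_1 → N_6 ← N_4 — N_1:fork[open]; N_6:collider[blocks] ⇒ blocked
All paths are blocked; N_2 ⊥ N_4 | {N_3} holds.

Yes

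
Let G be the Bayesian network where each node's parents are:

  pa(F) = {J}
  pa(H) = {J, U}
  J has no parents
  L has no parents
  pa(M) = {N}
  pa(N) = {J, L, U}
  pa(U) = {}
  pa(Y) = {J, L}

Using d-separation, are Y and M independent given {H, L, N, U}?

Yes

Enumerating the 3 paths from Y to M and testing each for blocking by {H, L, N, U}:
Path 1: Y ← L → N → M
  L is a fork here and L is conditioned on, so the path is blocked at L.
Path 2: Y ← J → H ← U → N → M
  U is a fork here and U is conditioned on, so the path is blocked at U.
Path 3: Y ← J → N → M
  N is a chain here and N is conditioned on, so the path is blocked at N.
All paths are blocked; Y ⊥ M | {H, L, N, U} holds.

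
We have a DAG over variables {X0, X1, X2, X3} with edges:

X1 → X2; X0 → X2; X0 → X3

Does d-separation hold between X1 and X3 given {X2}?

There is one path between X1 and X3:
Path 1: X1 → X2 ← X0 → X3
  X2 is a collider and X2 is conditioned on, which opens it; X0 is a fork and X0 is not conditioned on — no node blocks this path, so it is active.
Since the path X1 → X2 ← X0 → X3 is active, X1 and X3 are not d-separated given {X2}.

No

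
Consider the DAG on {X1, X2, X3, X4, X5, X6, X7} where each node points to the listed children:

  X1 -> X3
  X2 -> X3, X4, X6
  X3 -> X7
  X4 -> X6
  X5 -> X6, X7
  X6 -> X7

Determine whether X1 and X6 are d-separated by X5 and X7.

We examine all 4 paths between X1 and X6:
Path 1: X1 → X3 → X7 ← X6
  X3 is a chain and X3 is not conditioned on; X7 is a collider and X7 is conditioned on, which opens it — no node blocks this path, so it is active.
Path 2: X1 → X3 → X7 ← X5 → X6
  X5 is a fork here and X5 is conditioned on, so the path is blocked at X5.
Path 3: X1 → X3 ← X2 → X6
  X3 is a collider and its descendant X7 is conditioned on, which opens it; X2 is a fork and X2 is not conditioned on — no node blocks this path, so it is active.
Path 4: X1 → X3 ← X2 → X4 → X6
  X3 is a collider and its descendant X7 is conditioned on, which opens it; X2 is a fork and X2 is not conditioned on; X4 is a chain and X4 is not conditioned on — no node blocks this path, so it is active.
At least one path is unblocked, so d-separation fails.

No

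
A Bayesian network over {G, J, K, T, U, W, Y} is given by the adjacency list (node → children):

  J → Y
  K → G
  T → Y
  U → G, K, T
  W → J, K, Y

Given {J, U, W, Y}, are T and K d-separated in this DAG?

4 paths connect T and K; each must be blocked for d-separation to hold:
  1. T ← U → G ← K — U:fork[blocks]; G:collider[blocks] ⇒ blocked
  2. T ← U → K — U:fork[blocks] ⇒ blocked
  3. T → Y ← J ← W → K — Y:collider[open]; J:chain[blocks]; W:fork[blocks] ⇒ blocked
  4. T → Y ← W → K — Y:collider[open]; W:fork[blocks] ⇒ blocked
All paths are blocked; T ⊥ K | {J, U, W, Y} holds.

Yes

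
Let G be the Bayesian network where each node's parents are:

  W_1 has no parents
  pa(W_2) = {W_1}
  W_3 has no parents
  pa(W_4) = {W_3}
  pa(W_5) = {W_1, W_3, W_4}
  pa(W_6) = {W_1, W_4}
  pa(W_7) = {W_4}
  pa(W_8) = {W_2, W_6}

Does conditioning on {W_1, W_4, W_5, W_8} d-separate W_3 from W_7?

4 paths connect W_3 and W_7; each must be blocked for d-separation to hold:
Path 1: W_3 → W_5 ← W_4 → W_7
  W_4 is a fork here and W_4 is conditioned on, so the path is blocked at W_4.
Path 2: W_3 → W_5 ← W_1 → W_6 ← W_4 → W_7
  W_1 is a fork here and W_1 is conditioned on, so the path is blocked at W_1.
Path 3: W_3 → W_5 ← W_1 → W_2 → W_8 ← W_6 ← W_4 → W_7
  W_1 is a fork here and W_1 is conditioned on, so the path is blocked at W_1.
Path 4: W_3 → W_4 → W_7
  W_4 is a chain here and W_4 is conditioned on, so the path is blocked at W_4.
Since every path is blocked, d-separation holds.

Yes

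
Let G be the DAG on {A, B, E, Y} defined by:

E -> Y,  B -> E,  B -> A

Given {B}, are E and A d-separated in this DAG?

There is one path between E and A:
  1. E ← B → A — B:fork[blocks] ⇒ blocked
All paths are blocked; E ⊥ A | {B} holds.

Yes — E and A are d-separated given {B}.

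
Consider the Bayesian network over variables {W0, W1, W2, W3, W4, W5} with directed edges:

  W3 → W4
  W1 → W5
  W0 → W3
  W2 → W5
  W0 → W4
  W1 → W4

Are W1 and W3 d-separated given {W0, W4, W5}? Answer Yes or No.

No

Enumerating the 2 paths from W1 to W3 and testing each for blocking by {W0, W4, W5}:
  1. W1 → W4 ← W0 → W3 — W4:collider[open]; W0:fork[blocks] ⇒ blocked
  2. W1 → W4 ← W3 — W4:collider[open] ⇒ active
Because an active path exists, W1 and W3 are not d-separated.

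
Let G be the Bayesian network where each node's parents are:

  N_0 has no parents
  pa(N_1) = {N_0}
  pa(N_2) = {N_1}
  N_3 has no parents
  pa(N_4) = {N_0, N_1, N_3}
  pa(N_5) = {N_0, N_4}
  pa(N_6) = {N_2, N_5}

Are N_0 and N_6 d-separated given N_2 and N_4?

We examine all 6 paths between N_0 and N_6:
  1. N_0 → N_1 → N_4 → N_5 → N_6 — N_1:chain[open]; N_4:chain[blocks]; N_5:chain[open] ⇒ blocked
  2. N_0 → N_1 → N_2 → N_6 — N_1:chain[open]; N_2:chain[blocks] ⇒ blocked
  3. N_0 → N_5 → N_6 — N_5:chain[open] ⇒ active
  4. N_0 → N_5 ← N_4 ← N_1 → N_2 → N_6 — N_5:collider[blocks]; N_4:chain[blocks]; N_1:fork[open]; N_2:chain[blocks] ⇒ blocked
  5. N_0 → N_4 ← N_1 → N_2 → N_6 — N_4:collider[open]; N_1:fork[open]; N_2:chain[blocks] ⇒ blocked
  6. N_0 → N_4 → N_5 → N_6 — N_4:chain[blocks]; N_5:chain[open] ⇒ blocked
Because an active path exists, N_0 and N_6 are not d-separated.

No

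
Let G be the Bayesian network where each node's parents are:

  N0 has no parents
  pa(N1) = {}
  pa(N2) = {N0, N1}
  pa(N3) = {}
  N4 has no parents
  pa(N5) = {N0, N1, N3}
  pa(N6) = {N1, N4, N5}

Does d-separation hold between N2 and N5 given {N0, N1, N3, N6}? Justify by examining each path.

3 paths connect N2 and N5; each must be blocked for d-separation to hold:
Path 1: N2 ← N1 → N6 ← N5
  N1 is a fork here and N1 is conditioned on, so the path is blocked at N1.
Path 2: N2 ← N1 → N5
  N1 is a fork here and N1 is conditioned on, so the path is blocked at N1.
Path 3: N2 ← N0 → N5
  N0 is a fork here and N0 is conditioned on, so the path is blocked at N0.
Since every path is blocked, d-separation holds.

Yes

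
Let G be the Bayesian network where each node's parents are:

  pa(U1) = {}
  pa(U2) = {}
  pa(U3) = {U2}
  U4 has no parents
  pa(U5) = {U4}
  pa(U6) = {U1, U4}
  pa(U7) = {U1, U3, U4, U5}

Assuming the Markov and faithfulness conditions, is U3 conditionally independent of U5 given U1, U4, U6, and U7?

Enumerating the 3 paths from U3 to U5 and testing each for blocking by {U1, U4, U6, U7}:
Path 1: U3 → U7 ← U5
  U7 is a collider and U7 is conditioned on, which opens it — no node blocks this path, so it is active.
Path 2: U3 → U7 ← U1 → U6 ← U4 → U5
  U1 is a fork here and U1 is conditioned on, so the path is blocked at U1.
Path 3: U3 → U7 ← U4 → U5
  U4 is a fork here and U4 is conditioned on, so the path is blocked at U4.
Since the path U3 → U7 ← U5 is active, U3 and U5 are not d-separated given {U1, U4, U6, U7}.

No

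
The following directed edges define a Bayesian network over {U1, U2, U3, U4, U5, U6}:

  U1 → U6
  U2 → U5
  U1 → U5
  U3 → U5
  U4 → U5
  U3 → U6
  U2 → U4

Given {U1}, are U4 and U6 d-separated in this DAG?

Yes — U4 and U6 are d-separated given {U1}.

There are 4 undirected paths between U4 and U6; checking each against the conditioning set {U1}:
  1. U4 ← U2 → U5 ← U3 → U6 — U2:fork[open]; U5:collider[blocks]; U3:fork[open] ⇒ blocked
  2. U4 ← U2 → U5 ← U1 → U6 — U2:fork[open]; U5:collider[blocks]; U1:fork[blocks] ⇒ blocked
  3. U4 → U5 ← U3 → U6 — U5:collider[blocks]; U3:fork[open] ⇒ blocked
  4. U4 → U5 ← U1 → U6 — U5:collider[blocks]; U1:fork[blocks] ⇒ blocked
Every path is blocked, so U4 and U6 are d-separated given {U1}.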